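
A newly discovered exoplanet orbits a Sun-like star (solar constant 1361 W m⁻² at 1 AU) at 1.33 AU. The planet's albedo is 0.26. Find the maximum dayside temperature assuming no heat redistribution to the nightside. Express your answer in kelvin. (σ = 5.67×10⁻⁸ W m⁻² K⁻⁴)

Flux at 1.33 AU: S = 1361/1.33² = 769 W m⁻².
With no redistribution each surface element balances locally: S(1−A) = σT⁴.
T = [769 × 0.74 / 5.67×10⁻⁸]^(1/4) = (1.00×10¹⁰)^(1/4) = 317 K.

T_ss ≈ 317 K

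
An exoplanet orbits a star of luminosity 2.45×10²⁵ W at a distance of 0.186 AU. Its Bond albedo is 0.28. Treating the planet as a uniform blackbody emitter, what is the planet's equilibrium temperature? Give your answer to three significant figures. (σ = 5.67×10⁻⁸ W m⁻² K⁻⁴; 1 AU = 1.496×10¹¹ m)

d = 0.186 AU = 2.78×10¹⁰ m.
Flux: S = L/(4πd²) = 2.45×10²⁵/(4π×(2.78×10¹⁰)²) = 2520 W m⁻².
Energy balance: absorbed = emitted ⇒ πR²·S(1−A) = 4πR²·σT_eq⁴, so T_eq⁴ = S(1−A)/(4σ).
T_eq = [2520 × 0.72 / (4 × 5.67×10⁻⁸)]^(1/4) = (7.99×10⁹)^(1/4) = 299 K.

T_eq ≈ 299 K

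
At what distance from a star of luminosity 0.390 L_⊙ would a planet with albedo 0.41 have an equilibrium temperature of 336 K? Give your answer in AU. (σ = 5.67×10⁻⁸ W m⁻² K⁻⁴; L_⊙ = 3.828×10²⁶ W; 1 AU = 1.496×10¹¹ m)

L = 0.390 × 3.828×10²⁶ = 1.49×10²⁶ W.
From T_eq⁴ = L(1−A)/(16πσd²): d = √[L(1−A)/(16πσT_eq⁴)].
d = √[1.49×10²⁶ × 0.59 / (16π × 5.67×10⁻⁸ × (336)⁴)] = 4.92×10¹⁰ m = 0.329 AU.

d ≈ 0.329 AU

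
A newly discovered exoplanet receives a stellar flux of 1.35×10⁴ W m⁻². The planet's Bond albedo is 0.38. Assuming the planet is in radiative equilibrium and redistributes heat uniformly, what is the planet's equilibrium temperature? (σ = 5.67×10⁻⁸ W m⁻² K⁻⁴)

T_eq ≈ 438 K

Energy balance: absorbed = emitted ⇒ πR²·S(1−A) = 4πR²·σT_eq⁴, so T_eq⁴ = S(1−A)/(4σ).
T_eq = [1.35×10⁴ × 0.62 / (4 × 5.67×10⁻⁸)]^(1/4) = (3.69×10¹⁰)^(1/4) = 438 K.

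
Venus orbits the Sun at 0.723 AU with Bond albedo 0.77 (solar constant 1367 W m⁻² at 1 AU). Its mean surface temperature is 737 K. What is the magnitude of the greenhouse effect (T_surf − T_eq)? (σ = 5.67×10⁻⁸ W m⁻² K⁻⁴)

ΔT ≈ 510.1 K

S = 1367/0.723² = 2615 W m⁻².
T_eq = [S(1−A)/(4σ)]^(1/4) = [2615×0.23/(4×5.67×10⁻⁸)]^(1/4) = 226.9 K.
ΔT = T_surf − T_eq = 737 − 226.9.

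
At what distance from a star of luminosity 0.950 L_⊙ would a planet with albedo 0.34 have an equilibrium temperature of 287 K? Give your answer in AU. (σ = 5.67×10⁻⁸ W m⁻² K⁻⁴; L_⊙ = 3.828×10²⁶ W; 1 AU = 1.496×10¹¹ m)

L = 0.950 × 3.828×10²⁶ = 3.64×10²⁶ W.
From T_eq⁴ = L(1−A)/(16πσd²): d = √[L(1−A)/(16πσT_eq⁴)].
d = √[3.64×10²⁶ × 0.66 / (16π × 5.67×10⁻⁸ × (287)⁴)] = 1.11×10¹¹ m = 0.745 AU.

d ≈ 0.745 AU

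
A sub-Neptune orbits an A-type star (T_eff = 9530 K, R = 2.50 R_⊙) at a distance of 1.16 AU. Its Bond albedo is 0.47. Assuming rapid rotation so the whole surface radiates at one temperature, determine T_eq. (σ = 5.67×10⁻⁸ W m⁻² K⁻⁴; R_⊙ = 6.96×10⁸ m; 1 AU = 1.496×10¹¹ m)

T_eq ≈ 576 K

R_⋆ = 2.50 × 6.96×10⁸ = 1.74×10⁹ m.
d = 1.16 AU = 1.74×10¹¹ m.
L = 4πR_⋆²σT_⋆⁴ = 4π(1.74×10⁹)² × 5.67×10⁻⁸ × (9530)⁴ = 1.78×10²⁸ W.
S = L/(4πd²) = 4.70×10⁴ W m⁻².
Energy balance: absorbed = emitted ⇒ πR²·S(1−A) = 4πR²·σT_eq⁴, so T_eq⁴ = S(1−A)/(4σ).
T_eq = [4.70×10⁴ × 0.53 / (4 × 5.67×10⁻⁸)]^(1/4) = (1.10×10¹¹)^(1/4) = 576 K.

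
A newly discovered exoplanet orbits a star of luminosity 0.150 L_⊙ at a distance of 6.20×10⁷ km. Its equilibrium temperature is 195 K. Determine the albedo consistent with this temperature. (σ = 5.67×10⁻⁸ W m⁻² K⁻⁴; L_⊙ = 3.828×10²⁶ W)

d = 6.20×10⁷ km = 6.20×10¹⁰ m.
L = 0.150 × 3.828×10²⁶ = 5.74×10²⁵ W.
Flux: S = L/(4πd²) = 5.74×10²⁵/(4π×(6.20×10¹⁰)²) = 1190 W m⁻².
From T_eq⁴ = S(1−A)/(4σ): 1−A = 4σT_eq⁴/S.
1−A = 4 × 5.67×10⁻⁸ × (195)⁴ / 1190 = 0.276.

A ≈ 0.72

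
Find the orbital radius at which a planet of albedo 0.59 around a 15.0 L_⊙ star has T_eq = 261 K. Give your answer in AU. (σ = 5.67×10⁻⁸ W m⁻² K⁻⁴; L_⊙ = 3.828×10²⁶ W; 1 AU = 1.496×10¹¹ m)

L = 15.0 × 3.828×10²⁶ = 5.74×10²⁷ W.
From T_eq⁴ = L(1−A)/(16πσd²): d = √[L(1−A)/(16πσT_eq⁴)].
d = √[5.74×10²⁷ × 0.41 / (16π × 5.67×10⁻⁸ × (261)⁴)] = 4.22×10¹¹ m = 2.82 AU.

d ≈ 2.82 AU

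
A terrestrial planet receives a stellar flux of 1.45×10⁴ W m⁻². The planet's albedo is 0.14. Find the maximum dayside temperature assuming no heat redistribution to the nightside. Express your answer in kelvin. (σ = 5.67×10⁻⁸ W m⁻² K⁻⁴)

T_ss ≈ 685 K

With no redistribution each surface element balances locally: S(1−A) = σT⁴.
T = [1.45×10⁴ × 0.86 / 5.67×10⁻⁸]^(1/4) = (2.20×10¹¹)^(1/4) = 685 K.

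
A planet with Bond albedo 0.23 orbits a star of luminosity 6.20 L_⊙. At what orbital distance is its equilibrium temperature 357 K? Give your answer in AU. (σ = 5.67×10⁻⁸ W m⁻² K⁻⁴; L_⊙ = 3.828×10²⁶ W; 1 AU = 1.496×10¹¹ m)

L = 6.20 × 3.828×10²⁶ = 2.37×10²⁷ W.
From T_eq⁴ = L(1−A)/(16πσd²): d = √[L(1−A)/(16πσT_eq⁴)].
d = √[2.37×10²⁷ × 0.77 / (16π × 5.67×10⁻⁸ × (357)⁴)] = 1.99×10¹¹ m = 1.33 AU.

d ≈ 1.33 AU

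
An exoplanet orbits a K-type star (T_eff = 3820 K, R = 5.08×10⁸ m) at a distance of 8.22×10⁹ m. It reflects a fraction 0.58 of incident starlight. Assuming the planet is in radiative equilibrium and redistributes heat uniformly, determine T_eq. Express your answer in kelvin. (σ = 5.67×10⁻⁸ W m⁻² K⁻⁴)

L = 4πR_⋆²σT_⋆⁴ = 4π(5.08×10⁸)² × 5.67×10⁻⁸ × (3820)⁴ = 3.92×10²⁵ W.
S = L/(4πd²) = 4.61×10⁴ W m⁻².
Energy balance: absorbed = emitted ⇒ πR²·S(1−A) = 4πR²·σT_eq⁴, so T_eq⁴ = S(1−A)/(4σ).
T_eq = [4.61×10⁴ × 0.42 / (4 × 5.67×10⁻⁸)]^(1/4) = (8.54×10¹⁰)^(1/4) = 541 K.

T_eq ≈ 541 K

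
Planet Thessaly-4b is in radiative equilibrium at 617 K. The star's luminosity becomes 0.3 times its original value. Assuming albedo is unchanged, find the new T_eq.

T_eq ∝ L^(1/4) · d^(−1/2).
T′ = 617 × 0.3^(1/4) = 457 K.

T_eq ≈ 457 K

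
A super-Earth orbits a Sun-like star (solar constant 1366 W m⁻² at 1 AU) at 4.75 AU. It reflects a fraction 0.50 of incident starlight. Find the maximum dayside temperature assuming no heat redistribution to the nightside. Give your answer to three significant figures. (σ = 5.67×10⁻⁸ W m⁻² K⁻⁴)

T_ss ≈ 152 K

Flux at 4.75 AU: S = 1366/4.75² = 60.5 W m⁻².
With no redistribution each surface element balances locally: S(1−A) = σT⁴.
T = [60.5 × 0.50 / 5.67×10⁻⁸]^(1/4) = (5.34×10⁸)^(1/4) = 152 K.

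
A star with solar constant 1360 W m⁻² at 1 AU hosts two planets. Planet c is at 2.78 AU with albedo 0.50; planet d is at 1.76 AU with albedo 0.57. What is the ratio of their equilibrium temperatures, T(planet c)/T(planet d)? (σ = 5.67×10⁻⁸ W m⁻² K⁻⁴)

T₁/T₂ ≈ 0.826

T_eq = [S₀(1−A)/(4σd²)]^(1/4), so T ∝ (1−A)^(1/4) / √d.
T₁ = [1360×0.50/(4×5.67×10⁻⁸×2.78²)]^(1/4) = 140.34 K.
T₂ = [1360×0.43/(4×5.67×10⁻⁸×1.76²)]^(1/4) = 169.86 K.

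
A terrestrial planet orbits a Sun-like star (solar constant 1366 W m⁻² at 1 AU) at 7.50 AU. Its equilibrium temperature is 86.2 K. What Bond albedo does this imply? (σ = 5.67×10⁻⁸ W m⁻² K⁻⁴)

Flux at 7.50 AU: S = 1366/7.50² = 24.3 W m⁻².
From T_eq⁴ = S(1−A)/(4σ): 1−A = 4σT_eq⁴/S.
1−A = 4 × 5.67×10⁻⁸ × (86.2)⁴ / 24.3 = 0.516.

A ≈ 0.48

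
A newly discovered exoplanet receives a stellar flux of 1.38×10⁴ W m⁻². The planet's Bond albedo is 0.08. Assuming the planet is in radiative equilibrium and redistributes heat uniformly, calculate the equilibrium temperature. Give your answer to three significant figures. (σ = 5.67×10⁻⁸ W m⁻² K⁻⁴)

Energy balance: absorbed = emitted ⇒ πR²·S(1−A) = 4πR²·σT_eq⁴, so T_eq⁴ = S(1−A)/(4σ).
T_eq = [1.38×10⁴ × 0.92 / (4 × 5.67×10⁻⁸)]^(1/4) = (5.60×10¹⁰)^(1/4) = 486 K.

T_eq ≈ 486 K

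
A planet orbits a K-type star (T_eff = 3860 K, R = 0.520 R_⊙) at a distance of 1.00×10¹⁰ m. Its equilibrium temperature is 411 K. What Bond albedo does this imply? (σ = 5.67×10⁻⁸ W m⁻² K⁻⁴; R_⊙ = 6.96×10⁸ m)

A ≈ 0.61

R_⋆ = 0.520 × 6.96×10⁸ = 3.62×10⁸ m.
L = 4πR_⋆²σT_⋆⁴ = 4π(3.62×10⁸)² × 5.67×10⁻⁸ × (3860)⁴ = 2.07×10²⁵ W.
S = L/(4πd²) = 1.65×10⁴ W m⁻².
From T_eq⁴ = S(1−A)/(4σ): 1−A = 4σT_eq⁴/S.
1−A = 4 × 5.67×10⁻⁸ × (411)⁴ / 1.65×10⁴ = 0.393.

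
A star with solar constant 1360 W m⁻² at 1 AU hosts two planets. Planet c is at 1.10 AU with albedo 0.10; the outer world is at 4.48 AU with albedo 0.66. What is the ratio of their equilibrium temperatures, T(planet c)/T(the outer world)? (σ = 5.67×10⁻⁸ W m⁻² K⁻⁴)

T_eq = [S₀(1−A)/(4σd²)]^(1/4), so T ∝ (1−A)^(1/4) / √d.
T₁ = [1360×0.90/(4×5.67×10⁻⁸×1.10²)]^(1/4) = 258.43 K.
T₂ = [1360×0.34/(4×5.67×10⁻⁸×4.48²)]^(1/4) = 100.39 K.

T₁/T₂ ≈ 2.574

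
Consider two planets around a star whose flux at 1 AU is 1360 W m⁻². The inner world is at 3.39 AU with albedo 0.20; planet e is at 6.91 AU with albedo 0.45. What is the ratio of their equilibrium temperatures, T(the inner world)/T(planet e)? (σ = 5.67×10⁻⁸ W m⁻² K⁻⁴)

T₁/T₂ ≈ 1.568

T_eq = [S₀(1−A)/(4σd²)]^(1/4), so T ∝ (1−A)^(1/4) / √d.
T₁ = [1360×0.80/(4×5.67×10⁻⁸×3.39²)]^(1/4) = 142.94 K.
T₂ = [1360×0.55/(4×5.67×10⁻⁸×6.91²)]^(1/4) = 91.16 K.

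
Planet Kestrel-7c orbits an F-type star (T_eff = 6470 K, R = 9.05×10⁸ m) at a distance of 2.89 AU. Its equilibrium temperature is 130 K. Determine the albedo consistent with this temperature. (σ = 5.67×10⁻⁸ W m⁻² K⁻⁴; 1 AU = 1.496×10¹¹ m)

d = 2.89 AU = 4.32×10¹¹ m.
L = 4πR_⋆²σT_⋆⁴ = 4π(9.05×10⁸)² × 5.67×10⁻⁸ × (6470)⁴ = 1.02×10²⁷ W.
S = L/(4πd²) = 435 W m⁻².
From T_eq⁴ = S(1−A)/(4σ): 1−A = 4σT_eq⁴/S.
1−A = 4 × 5.67×10⁻⁸ × (130)⁴ / 435 = 0.149.

A ≈ 0.85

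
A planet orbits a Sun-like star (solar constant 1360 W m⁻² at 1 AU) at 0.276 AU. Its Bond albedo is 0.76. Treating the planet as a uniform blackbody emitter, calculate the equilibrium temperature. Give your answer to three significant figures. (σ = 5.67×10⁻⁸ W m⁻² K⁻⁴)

Flux at 0.276 AU: S = 1360/0.276² = 1.79×10⁴ W m⁻².
Energy balance: absorbed = emitted ⇒ πR²·S(1−A) = 4πR²·σT_eq⁴, so T_eq⁴ = S(1−A)/(4σ).
T_eq = [1.79×10⁴ × 0.24 / (4 × 5.67×10⁻⁸)]^(1/4) = (1.89×10¹⁰)^(1/4) = 371 K.

T_eq ≈ 371 K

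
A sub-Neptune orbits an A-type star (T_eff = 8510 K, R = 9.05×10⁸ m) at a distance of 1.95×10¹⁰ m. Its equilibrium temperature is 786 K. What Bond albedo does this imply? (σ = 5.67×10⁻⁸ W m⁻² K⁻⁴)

A ≈ 0.86

L = 4πR_⋆²σT_⋆⁴ = 4π(9.05×10⁸)² × 5.67×10⁻⁸ × (8510)⁴ = 3.06×10²⁷ W.
S = L/(4πd²) = 6.41×10⁵ W m⁻².
From T_eq⁴ = S(1−A)/(4σ): 1−A = 4σT_eq⁴/S.
1−A = 4 × 5.67×10⁻⁸ × (786)⁴ / 6.41×10⁵ = 0.135.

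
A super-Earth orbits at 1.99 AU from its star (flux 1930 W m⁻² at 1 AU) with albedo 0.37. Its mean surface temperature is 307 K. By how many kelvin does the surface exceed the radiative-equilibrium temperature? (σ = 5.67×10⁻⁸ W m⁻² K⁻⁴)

S = 1930/1.99² = 487.4 W m⁻².
T_eq = [S(1−A)/(4σ)]^(1/4) = [487.4×0.63/(4×5.67×10⁻⁸)]^(1/4) = 191.8 K.
ΔT = T_surf − T_eq = 307 − 191.8.

ΔT ≈ 115.2 K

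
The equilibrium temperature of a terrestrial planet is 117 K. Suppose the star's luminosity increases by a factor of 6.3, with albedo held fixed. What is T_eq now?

T_eq ≈ 185 K

T_eq ∝ L^(1/4) · d^(−1/2).
T′ = 117 × 6.3^(1/4) = 185 K.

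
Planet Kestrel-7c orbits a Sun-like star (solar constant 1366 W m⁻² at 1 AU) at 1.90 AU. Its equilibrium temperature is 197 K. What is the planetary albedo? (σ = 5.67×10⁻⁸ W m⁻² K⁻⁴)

A ≈ 0.10

Flux at 1.90 AU: S = 1366/1.90² = 378 W m⁻².
From T_eq⁴ = S(1−A)/(4σ): 1−A = 4σT_eq⁴/S.
1−A = 4 × 5.67×10⁻⁸ × (197)⁴ / 378 = 0.903.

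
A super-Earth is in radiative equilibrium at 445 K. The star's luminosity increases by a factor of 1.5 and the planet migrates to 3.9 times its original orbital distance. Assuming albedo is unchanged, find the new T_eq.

T_eq ≈ 249 K

T_eq ∝ L^(1/4) · d^(−1/2).
T′ = 445 × 1.5^(1/4) / 3.9^(1/2) = 249 K.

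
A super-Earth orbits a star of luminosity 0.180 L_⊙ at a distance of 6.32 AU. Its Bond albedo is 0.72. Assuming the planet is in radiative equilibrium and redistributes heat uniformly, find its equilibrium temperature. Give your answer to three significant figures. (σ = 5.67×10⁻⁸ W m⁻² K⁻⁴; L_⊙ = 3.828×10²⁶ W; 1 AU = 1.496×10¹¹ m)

d = 6.32 AU = 9.45×10¹¹ m.
L = 0.180 × 3.828×10²⁶ = 6.89×10²⁵ W.
Flux: S = L/(4πd²) = 6.89×10²⁵/(4π×(9.45×10¹¹)²) = 6.13 W m⁻².
Energy balance: absorbed = emitted ⇒ πR²·S(1−A) = 4πR²·σT_eq⁴, so T_eq⁴ = S(1−A)/(4σ).
T_eq = [6.13 × 0.28 / (4 × 5.67×10⁻⁸)]^(1/4) = (7.57×10⁶)^(1/4) = 52.5 K.

T_eq ≈ 52.5 K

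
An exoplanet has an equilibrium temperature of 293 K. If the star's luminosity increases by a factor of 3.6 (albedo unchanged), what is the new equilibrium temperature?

T_eq ∝ L^(1/4) · d^(−1/2).
T′ = 293 × 3.6^(1/4) = 404 K.

T_eq ≈ 404 K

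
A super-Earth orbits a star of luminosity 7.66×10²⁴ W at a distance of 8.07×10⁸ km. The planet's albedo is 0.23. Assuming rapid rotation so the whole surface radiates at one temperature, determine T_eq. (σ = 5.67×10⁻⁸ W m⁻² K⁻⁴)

T_eq ≈ 42.2 K

d = 8.07×10⁸ km = 8.07×10¹¹ m.
Flux: S = L/(4πd²) = 7.66×10²⁴/(4π×(8.07×10¹¹)²) = 0.936 W m⁻².
Energy balance: absorbed = emitted ⇒ πR²·S(1−A) = 4πR²·σT_eq⁴, so T_eq⁴ = S(1−A)/(4σ).
T_eq = [0.936 × 0.77 / (4 × 5.67×10⁻⁸)]^(1/4) = (3.18×10⁶)^(1/4) = 42.2 K.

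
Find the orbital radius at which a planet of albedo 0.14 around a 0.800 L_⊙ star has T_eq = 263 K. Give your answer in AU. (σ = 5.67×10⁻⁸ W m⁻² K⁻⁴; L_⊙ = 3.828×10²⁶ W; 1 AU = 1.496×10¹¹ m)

L = 0.800 × 3.828×10²⁶ = 3.06×10²⁶ W.
From T_eq⁴ = L(1−A)/(16πσd²): d = √[L(1−A)/(16πσT_eq⁴)].
d = √[3.06×10²⁶ × 0.86 / (16π × 5.67×10⁻⁸ × (263)⁴)] = 1.39×10¹¹ m = 0.929 AU.

d ≈ 0.929 AU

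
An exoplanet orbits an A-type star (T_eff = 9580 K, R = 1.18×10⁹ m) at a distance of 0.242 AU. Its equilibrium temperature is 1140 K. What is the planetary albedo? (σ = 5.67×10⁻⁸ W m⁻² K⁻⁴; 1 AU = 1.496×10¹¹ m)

d = 0.242 AU = 3.62×10¹⁰ m.
L = 4πR_⋆²σT_⋆⁴ = 4π(1.18×10⁹)² × 5.67×10⁻⁸ × (9580)⁴ = 8.36×10²⁷ W.
S = L/(4πd²) = 5.07×10⁵ W m⁻².
From T_eq⁴ = S(1−A)/(4σ): 1−A = 4σT_eq⁴/S.
1−A = 4 × 5.67×10⁻⁸ × (1140)⁴ / 5.07×10⁵ = 0.755.

A ≈ 0.24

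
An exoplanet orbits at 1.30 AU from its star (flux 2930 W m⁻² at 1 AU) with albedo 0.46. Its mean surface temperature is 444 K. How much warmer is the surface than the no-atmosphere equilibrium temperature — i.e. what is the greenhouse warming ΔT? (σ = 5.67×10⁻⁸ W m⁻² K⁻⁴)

ΔT ≈ 190.5 K

S = 2930/1.30² = 1734 W m⁻².
T_eq = [S(1−A)/(4σ)]^(1/4) = [1734×0.54/(4×5.67×10⁻⁸)]^(1/4) = 253.5 K.
ΔT = T_surf − T_eq = 444 − 253.5.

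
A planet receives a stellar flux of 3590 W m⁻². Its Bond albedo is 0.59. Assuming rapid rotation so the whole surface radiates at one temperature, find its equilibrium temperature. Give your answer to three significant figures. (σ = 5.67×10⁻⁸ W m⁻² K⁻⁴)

T_eq ≈ 284 K

Energy balance: absorbed = emitted ⇒ πR²·S(1−A) = 4πR²·σT_eq⁴, so T_eq⁴ = S(1−A)/(4σ).
T_eq = [3590 × 0.41 / (4 × 5.67×10⁻⁸)]^(1/4) = (6.49×10⁹)^(1/4) = 284 K.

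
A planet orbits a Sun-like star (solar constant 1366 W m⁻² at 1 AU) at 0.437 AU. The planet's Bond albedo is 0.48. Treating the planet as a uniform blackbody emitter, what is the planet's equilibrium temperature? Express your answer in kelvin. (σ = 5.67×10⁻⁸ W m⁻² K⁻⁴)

T_eq ≈ 358 K

Flux at 0.437 AU: S = 1366/0.437² = 7150 W m⁻².
Energy balance: absorbed = emitted ⇒ πR²·S(1−A) = 4πR²·σT_eq⁴, so T_eq⁴ = S(1−A)/(4σ).
T_eq = [7150 × 0.52 / (4 × 5.67×10⁻⁸)]^(1/4) = (1.64×10¹⁰)^(1/4) = 358 K.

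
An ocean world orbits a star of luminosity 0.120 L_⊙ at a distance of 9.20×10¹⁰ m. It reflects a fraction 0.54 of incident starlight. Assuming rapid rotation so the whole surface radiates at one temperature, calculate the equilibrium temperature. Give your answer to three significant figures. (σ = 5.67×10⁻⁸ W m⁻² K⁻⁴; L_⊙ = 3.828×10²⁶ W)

L = 0.120 × 3.828×10²⁶ = 4.59×10²⁵ W.
Flux: S = L/(4πd²) = 4.59×10²⁵/(4π×(9.20×10¹⁰)²) = 432 W m⁻².
Energy balance: absorbed = emitted ⇒ πR²·S(1−A) = 4πR²·σT_eq⁴, so T_eq⁴ = S(1−A)/(4σ).
T_eq = [432 × 0.46 / (4 × 5.67×10⁻⁸)]^(1/4) = (8.76×10⁸)^(1/4) = 172 K.

T_eq ≈ 172 K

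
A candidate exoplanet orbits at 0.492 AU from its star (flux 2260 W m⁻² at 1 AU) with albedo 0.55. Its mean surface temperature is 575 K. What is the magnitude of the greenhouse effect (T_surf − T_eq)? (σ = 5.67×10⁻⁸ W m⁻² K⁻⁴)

ΔT ≈ 206.1 K

S = 2260/0.492² = 9336 W m⁻².
T_eq = [S(1−A)/(4σ)]^(1/4) = [9336×0.45/(4×5.67×10⁻⁸)]^(1/4) = 368.9 K.
ΔT = T_surf − T_eq = 575 − 368.9.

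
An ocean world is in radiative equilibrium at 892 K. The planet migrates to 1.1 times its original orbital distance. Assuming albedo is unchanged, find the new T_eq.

T_eq ∝ L^(1/4) · d^(−1/2).
T′ = 892 / 1.1^(1/2) = 850 K.

T_eq ≈ 850 K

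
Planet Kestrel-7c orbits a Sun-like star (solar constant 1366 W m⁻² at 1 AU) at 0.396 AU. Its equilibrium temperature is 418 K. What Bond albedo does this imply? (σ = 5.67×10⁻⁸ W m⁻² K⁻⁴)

Flux at 0.396 AU: S = 1366/0.396² = 8710 W m⁻².
From T_eq⁴ = S(1−A)/(4σ): 1−A = 4σT_eq⁴/S.
1−A = 4 × 5.67×10⁻⁸ × (418)⁴ / 8710 = 0.795.

A ≈ 0.21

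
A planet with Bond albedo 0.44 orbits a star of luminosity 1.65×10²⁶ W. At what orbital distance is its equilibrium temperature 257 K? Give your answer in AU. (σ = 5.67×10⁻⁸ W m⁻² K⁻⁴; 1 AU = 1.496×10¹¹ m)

d ≈ 0.576 AU

From T_eq⁴ = L(1−A)/(16πσd²): d = √[L(1−A)/(16πσT_eq⁴)].
d = √[1.65×10²⁶ × 0.56 / (16π × 5.67×10⁻⁸ × (257)⁴)] = 8.62×10¹⁰ m = 0.576 AU.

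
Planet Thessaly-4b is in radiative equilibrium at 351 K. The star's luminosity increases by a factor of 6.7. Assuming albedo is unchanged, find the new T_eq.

T_eq ∝ L^(1/4) · d^(−1/2).
T′ = 351 × 6.7^(1/4) = 565 K.

T_eq ≈ 565 K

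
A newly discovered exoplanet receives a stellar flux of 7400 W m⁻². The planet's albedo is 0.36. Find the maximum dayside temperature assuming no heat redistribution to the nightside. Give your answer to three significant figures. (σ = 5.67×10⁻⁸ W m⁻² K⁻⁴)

T_ss ≈ 538 K

With no redistribution each surface element balances locally: S(1−A) = σT⁴.
T = [7400 × 0.64 / 5.67×10⁻⁸]^(1/4) = (8.35×10¹⁰)^(1/4) = 538 K.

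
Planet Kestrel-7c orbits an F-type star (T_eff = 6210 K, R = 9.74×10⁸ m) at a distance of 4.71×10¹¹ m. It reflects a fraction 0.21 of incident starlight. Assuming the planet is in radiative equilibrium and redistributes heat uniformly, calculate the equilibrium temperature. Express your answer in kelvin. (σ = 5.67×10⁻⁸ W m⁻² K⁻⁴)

T_eq ≈ 188 K

L = 4πR_⋆²σT_⋆⁴ = 4π(9.74×10⁸)² × 5.67×10⁻⁸ × (6210)⁴ = 1.01×10²⁷ W.
S = L/(4πd²) = 361 W m⁻².
Energy balance: absorbed = emitted ⇒ πR²·S(1−A) = 4πR²·σT_eq⁴, so T_eq⁴ = S(1−A)/(4σ).
T_eq = [361 × 0.79 / (4 × 5.67×10⁻⁸)]^(1/4) = (1.26×10⁹)^(1/4) = 188 K.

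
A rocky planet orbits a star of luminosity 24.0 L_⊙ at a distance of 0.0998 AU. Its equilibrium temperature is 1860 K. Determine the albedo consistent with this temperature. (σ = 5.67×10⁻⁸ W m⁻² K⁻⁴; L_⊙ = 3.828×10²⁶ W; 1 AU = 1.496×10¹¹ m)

d = 0.0998 AU = 1.49×10¹⁰ m.
L = 24.0 × 3.828×10²⁶ = 9.19×10²⁷ W.
Flux: S = L/(4πd²) = 9.19×10²⁷/(4π×(1.49×10¹⁰)²) = 3.28×10⁶ W m⁻².
From T_eq⁴ = S(1−A)/(4σ): 1−A = 4σT_eq⁴/S.
1−A = 4 × 5.67×10⁻⁸ × (1860)⁴ / 3.28×10⁶ = 0.828.

A ≈ 0.17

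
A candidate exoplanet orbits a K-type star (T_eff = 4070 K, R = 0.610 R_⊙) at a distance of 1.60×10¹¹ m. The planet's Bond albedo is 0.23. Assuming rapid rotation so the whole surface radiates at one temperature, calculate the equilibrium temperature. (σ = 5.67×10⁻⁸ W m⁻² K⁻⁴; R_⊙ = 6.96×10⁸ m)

R_⋆ = 0.610 × 6.96×10⁸ = 4.25×10⁸ m.
L = 4πR_⋆²σT_⋆⁴ = 4π(4.25×10⁸)² × 5.67×10⁻⁸ × (4070)⁴ = 3.52×10²⁵ W.
S = L/(4πd²) = 110 W m⁻².
Energy balance: absorbed = emitted ⇒ πR²·S(1−A) = 4πR²·σT_eq⁴, so T_eq⁴ = S(1−A)/(4σ).
T_eq = [110 × 0.77 / (4 × 5.67×10⁻⁸)]^(1/4) = (3.72×10⁸)^(1/4) = 139 K.

T_eq ≈ 139 K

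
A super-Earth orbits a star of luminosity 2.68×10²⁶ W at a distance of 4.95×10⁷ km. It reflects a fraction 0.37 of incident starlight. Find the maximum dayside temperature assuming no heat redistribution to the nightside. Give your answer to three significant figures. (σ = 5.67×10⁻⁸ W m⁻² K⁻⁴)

d = 4.95×10⁷ km = 4.95×10¹⁰ m.
Flux: S = L/(4πd²) = 2.68×10²⁶/(4π×(4.95×10¹⁰)²) = 8700 W m⁻².
With no redistribution each surface element balances locally: S(1−A) = σT⁴.
T = [8700 × 0.63 / 5.67×10⁻⁸]^(1/4) = (9.67×10¹⁰)^(1/4) = 558 K.

T_ss ≈ 558 K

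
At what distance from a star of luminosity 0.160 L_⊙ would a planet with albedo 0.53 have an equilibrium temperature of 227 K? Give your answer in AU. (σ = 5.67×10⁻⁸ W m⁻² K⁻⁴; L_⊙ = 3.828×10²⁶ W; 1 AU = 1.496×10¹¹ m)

L = 0.160 × 3.828×10²⁶ = 6.12×10²⁵ W.
From T_eq⁴ = L(1−A)/(16πσd²): d = √[L(1−A)/(16πσT_eq⁴)].
d = √[6.12×10²⁵ × 0.47 / (16π × 5.67×10⁻⁸ × (227)⁴)] = 6.17×10¹⁰ m = 0.412 AU.

d ≈ 0.412 AU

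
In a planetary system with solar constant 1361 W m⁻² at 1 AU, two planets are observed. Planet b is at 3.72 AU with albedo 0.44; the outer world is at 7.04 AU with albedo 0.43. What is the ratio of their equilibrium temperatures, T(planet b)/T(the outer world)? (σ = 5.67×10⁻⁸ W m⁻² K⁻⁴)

T₁/T₂ ≈ 1.370

T_eq = [S₀(1−A)/(4σd²)]^(1/4), so T ∝ (1−A)^(1/4) / √d.
T₁ = [1361×0.56/(4×5.67×10⁻⁸×3.72²)]^(1/4) = 124.83 K.
T₂ = [1361×0.57/(4×5.67×10⁻⁸×7.04²)]^(1/4) = 91.15 K.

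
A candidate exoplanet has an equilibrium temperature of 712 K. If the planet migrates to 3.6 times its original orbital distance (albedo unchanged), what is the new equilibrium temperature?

T_eq ≈ 375 K

T_eq ∝ L^(1/4) · d^(−1/2).
T′ = 712 / 3.6^(1/2) = 375 K.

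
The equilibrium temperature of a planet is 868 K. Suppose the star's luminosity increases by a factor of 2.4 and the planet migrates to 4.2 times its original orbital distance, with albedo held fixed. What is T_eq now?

T_eq ≈ 527 K

T_eq ∝ L^(1/4) · d^(−1/2).
T′ = 868 × 2.4^(1/4) / 4.2^(1/2) = 527 K.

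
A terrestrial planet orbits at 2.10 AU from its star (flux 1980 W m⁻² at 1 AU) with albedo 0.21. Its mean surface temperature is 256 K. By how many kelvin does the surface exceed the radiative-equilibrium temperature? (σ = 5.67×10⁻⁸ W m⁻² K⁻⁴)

ΔT ≈ 57.1 K

S = 1980/2.10² = 449.0 W m⁻².
T_eq = [S(1−A)/(4σ)]^(1/4) = [449.0×0.79/(4×5.67×10⁻⁸)]^(1/4) = 198.9 K.
ΔT = T_surf − T_eq = 256 − 198.9.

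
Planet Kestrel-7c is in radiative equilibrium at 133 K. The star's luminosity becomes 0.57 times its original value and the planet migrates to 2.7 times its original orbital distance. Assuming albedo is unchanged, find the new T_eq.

T_eq ≈ 70.3 K

T_eq ∝ L^(1/4) · d^(−1/2).
T′ = 133 × 0.57^(1/4) / 2.7^(1/2) = 70.3 K.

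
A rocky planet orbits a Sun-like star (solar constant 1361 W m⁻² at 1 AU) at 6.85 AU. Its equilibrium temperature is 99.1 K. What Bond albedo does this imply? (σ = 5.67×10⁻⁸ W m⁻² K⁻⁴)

Flux at 6.85 AU: S = 1361/6.85² = 29.0 W m⁻².
From T_eq⁴ = S(1−A)/(4σ): 1−A = 4σT_eq⁴/S.
1−A = 4 × 5.67×10⁻⁸ × (99.1)⁴ / 29.0 = 0.754.

A ≈ 0.25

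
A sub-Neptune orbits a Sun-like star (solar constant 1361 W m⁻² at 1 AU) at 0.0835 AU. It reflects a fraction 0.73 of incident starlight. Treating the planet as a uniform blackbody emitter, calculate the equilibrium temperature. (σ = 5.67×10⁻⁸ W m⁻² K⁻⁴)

T_eq ≈ 694 K

Flux at 0.0835 AU: S = 1361/0.0835² = 1.95×10⁵ W m⁻².
Energy balance: absorbed = emitted ⇒ πR²·S(1−A) = 4πR²·σT_eq⁴, so T_eq⁴ = S(1−A)/(4σ).
T_eq = [1.95×10⁵ × 0.27 / (4 × 5.67×10⁻⁸)]^(1/4) = (2.32×10¹¹)^(1/4) = 694 K.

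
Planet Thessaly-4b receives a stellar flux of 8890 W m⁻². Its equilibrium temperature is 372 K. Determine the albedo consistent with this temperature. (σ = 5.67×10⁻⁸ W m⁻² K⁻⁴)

From T_eq⁴ = S(1−A)/(4σ): 1−A = 4σT_eq⁴/S.
1−A = 4 × 5.67×10⁻⁸ × (372)⁴ / 8890 = 0.489.

A ≈ 0.51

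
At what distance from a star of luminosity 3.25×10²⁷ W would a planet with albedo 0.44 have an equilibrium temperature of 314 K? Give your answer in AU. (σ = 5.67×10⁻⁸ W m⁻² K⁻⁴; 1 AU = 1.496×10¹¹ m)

From T_eq⁴ = L(1−A)/(16πσd²): d = √[L(1−A)/(16πσT_eq⁴)].
d = √[3.25×10²⁷ × 0.56 / (16π × 5.67×10⁻⁸ × (314)⁴)] = 2.56×10¹¹ m = 1.71 AU.

d ≈ 1.71 AU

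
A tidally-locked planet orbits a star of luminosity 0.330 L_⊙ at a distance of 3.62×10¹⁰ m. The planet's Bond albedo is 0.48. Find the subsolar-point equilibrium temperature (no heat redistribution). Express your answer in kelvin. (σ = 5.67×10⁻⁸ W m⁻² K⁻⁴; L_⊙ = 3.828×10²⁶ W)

T_ss ≈ 515 K

L = 0.330 × 3.828×10²⁶ = 1.26×10²⁶ W.
Flux: S = L/(4πd²) = 1.26×10²⁶/(4π×(3.62×10¹⁰)²) = 7670 W m⁻².
At the subsolar point the surface absorbs S(1−A) and emits σT⁴ per unit area — no factor of 4, since only the local patch is in balance.
T = [7670 × 0.52 / 5.67×10⁻⁸]^(1/4) = (7.04×10¹⁰)^(1/4) = 515 K.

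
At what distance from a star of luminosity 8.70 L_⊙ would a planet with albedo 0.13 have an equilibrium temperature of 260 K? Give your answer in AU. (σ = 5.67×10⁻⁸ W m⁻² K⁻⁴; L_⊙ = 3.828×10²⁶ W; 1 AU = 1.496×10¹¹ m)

L = 8.70 × 3.828×10²⁶ = 3.33×10²⁷ W.
From T_eq⁴ = L(1−A)/(16πσd²): d = √[L(1−A)/(16πσT_eq⁴)].
d = √[3.33×10²⁷ × 0.87 / (16π × 5.67×10⁻⁸ × (260)⁴)] = 4.72×10¹¹ m = 3.15 AU.

d ≈ 3.15 AU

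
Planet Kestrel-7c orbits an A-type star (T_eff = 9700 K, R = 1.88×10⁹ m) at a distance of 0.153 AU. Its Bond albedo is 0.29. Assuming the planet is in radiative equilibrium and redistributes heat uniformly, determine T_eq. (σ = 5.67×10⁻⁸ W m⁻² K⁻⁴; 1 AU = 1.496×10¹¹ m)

d = 0.153 AU = 2.29×10¹⁰ m.
L = 4πR_⋆²σT_⋆⁴ = 4π(1.88×10⁹)² × 5.67×10⁻⁸ × (9700)⁴ = 2.23×10²⁸ W.
S = L/(4πd²) = 3.39×10⁶ W m⁻².
Energy balance: absorbed = emitted ⇒ πR²·S(1−A) = 4πR²·σT_eq⁴, so T_eq⁴ = S(1−A)/(4σ).
T_eq = [3.39×10⁶ × 0.71 / (4 × 5.67×10⁻⁸)]^(1/4) = (1.06×10¹³)^(1/4) = 1800 K.

T_eq ≈ 1800 K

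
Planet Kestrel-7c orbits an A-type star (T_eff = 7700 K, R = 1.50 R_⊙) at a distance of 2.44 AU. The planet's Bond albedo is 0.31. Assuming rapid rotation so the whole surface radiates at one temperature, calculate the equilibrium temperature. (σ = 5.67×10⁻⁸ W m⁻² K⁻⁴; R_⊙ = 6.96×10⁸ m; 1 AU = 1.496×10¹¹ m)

T_eq ≈ 265 K

R_⋆ = 1.50 × 6.96×10⁸ = 1.04×10⁹ m.
d = 2.44 AU = 3.65×10¹¹ m.
L = 4πR_⋆²σT_⋆⁴ = 4π(1.04×10⁹)² × 5.67×10⁻⁸ × (7700)⁴ = 2.73×10²⁷ W.
S = L/(4πd²) = 1630 W m⁻².
Energy balance: absorbed = emitted ⇒ πR²·S(1−A) = 4πR²·σT_eq⁴, so T_eq⁴ = S(1−A)/(4σ).
T_eq = [1630 × 0.69 / (4 × 5.67×10⁻⁸)]^(1/4) = (4.96×10⁹)^(1/4) = 265 K.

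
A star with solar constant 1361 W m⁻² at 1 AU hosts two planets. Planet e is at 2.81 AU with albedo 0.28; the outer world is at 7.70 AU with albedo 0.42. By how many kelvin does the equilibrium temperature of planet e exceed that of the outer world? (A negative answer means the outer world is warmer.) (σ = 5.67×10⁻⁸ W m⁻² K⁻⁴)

ΔT ≈ 65.4 K

T_eq = [S₀(1−A)/(4σd²)]^(1/4), so T ∝ (1−A)^(1/4) / √d.
T₁ = [1361×0.72/(4×5.67×10⁻⁸×2.81²)]^(1/4) = 152.94 K.
T₂ = [1361×0.58/(4×5.67×10⁻⁸×7.70²)]^(1/4) = 87.53 K.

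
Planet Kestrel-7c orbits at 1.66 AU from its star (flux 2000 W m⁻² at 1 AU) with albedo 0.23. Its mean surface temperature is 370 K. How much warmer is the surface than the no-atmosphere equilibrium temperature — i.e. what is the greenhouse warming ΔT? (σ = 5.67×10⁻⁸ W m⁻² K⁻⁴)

ΔT ≈ 147.2 K

S = 2000/1.66² = 725.8 W m⁻².
T_eq = [S(1−A)/(4σ)]^(1/4) = [725.8×0.77/(4×5.67×10⁻⁸)]^(1/4) = 222.8 K.
ΔT = T_surf − T_eq = 370 − 222.8.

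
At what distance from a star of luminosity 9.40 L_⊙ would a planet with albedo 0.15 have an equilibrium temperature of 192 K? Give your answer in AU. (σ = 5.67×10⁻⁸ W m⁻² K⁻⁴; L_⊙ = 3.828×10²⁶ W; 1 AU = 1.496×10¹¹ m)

L = 9.40 × 3.828×10²⁶ = 3.60×10²⁷ W.
From T_eq⁴ = L(1−A)/(16πσd²): d = √[L(1−A)/(16πσT_eq⁴)].
d = √[3.60×10²⁷ × 0.85 / (16π × 5.67×10⁻⁸ × (192)⁴)] = 8.89×10¹¹ m = 5.94 AU.

d ≈ 5.94 AU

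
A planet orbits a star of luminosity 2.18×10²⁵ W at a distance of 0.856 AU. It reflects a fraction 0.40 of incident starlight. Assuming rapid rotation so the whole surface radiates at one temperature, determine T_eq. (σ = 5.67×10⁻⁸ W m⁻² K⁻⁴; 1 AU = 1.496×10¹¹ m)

T_eq ≈ 129 K

d = 0.856 AU = 1.28×10¹¹ m.
Flux: S = L/(4πd²) = 2.18×10²⁵/(4π×(1.28×10¹¹)²) = 106 W m⁻².
Energy balance: absorbed = emitted ⇒ πR²·S(1−A) = 4πR²·σT_eq⁴, so T_eq⁴ = S(1−A)/(4σ).
T_eq = [106 × 0.60 / (4 × 5.67×10⁻⁸)]^(1/4) = (2.80×10⁸)^(1/4) = 129 K.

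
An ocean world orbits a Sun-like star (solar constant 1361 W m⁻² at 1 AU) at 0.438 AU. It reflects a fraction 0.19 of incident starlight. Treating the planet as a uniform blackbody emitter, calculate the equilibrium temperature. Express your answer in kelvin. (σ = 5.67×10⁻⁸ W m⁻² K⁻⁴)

T_eq ≈ 399 K

Flux at 0.438 AU: S = 1361/0.438² = 7090 W m⁻².
Energy balance: absorbed = emitted ⇒ πR²·S(1−A) = 4πR²·σT_eq⁴, so T_eq⁴ = S(1−A)/(4σ).
T_eq = [7090 × 0.81 / (4 × 5.67×10⁻⁸)]^(1/4) = (2.53×10¹⁰)^(1/4) = 399 K.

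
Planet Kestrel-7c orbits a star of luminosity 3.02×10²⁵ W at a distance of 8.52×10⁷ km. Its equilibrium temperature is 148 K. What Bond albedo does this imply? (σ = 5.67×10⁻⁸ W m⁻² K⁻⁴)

A ≈ 0.67

d = 8.52×10⁷ km = 8.52×10¹⁰ m.
Flux: S = L/(4πd²) = 3.02×10²⁵/(4π×(8.52×10¹⁰)²) = 331 W m⁻².
From T_eq⁴ = S(1−A)/(4σ): 1−A = 4σT_eq⁴/S.
1−A = 4 × 5.67×10⁻⁸ × (148)⁴ / 331 = 0.329.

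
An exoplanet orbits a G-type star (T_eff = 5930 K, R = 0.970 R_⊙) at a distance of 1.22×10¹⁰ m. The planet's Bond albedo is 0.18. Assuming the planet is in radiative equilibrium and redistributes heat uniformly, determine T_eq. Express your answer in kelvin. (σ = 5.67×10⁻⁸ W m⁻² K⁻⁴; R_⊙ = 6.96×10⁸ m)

R_⋆ = 0.970 × 6.96×10⁸ = 6.75×10⁸ m.
L = 4πR_⋆²σT_⋆⁴ = 4π(6.75×10⁸)² × 5.67×10⁻⁸ × (5930)⁴ = 4.02×10²⁶ W.
S = L/(4πd²) = 2.15×10⁵ W m⁻².
Energy balance: absorbed = emitted ⇒ πR²·S(1−A) = 4πR²·σT_eq⁴, so T_eq⁴ = S(1−A)/(4σ).
T_eq = [2.15×10⁵ × 0.82 / (4 × 5.67×10⁻⁸)]^(1/4) = (7.76×10¹¹)^(1/4) = 939 K.

T_eq ≈ 939 K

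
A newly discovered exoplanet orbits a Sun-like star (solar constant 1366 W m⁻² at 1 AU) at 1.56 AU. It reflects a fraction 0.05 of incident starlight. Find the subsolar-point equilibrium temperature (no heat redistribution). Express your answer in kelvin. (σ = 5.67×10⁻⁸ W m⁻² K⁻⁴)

T_ss ≈ 311 K

Flux at 1.56 AU: S = 1366/1.56² = 561 W m⁻².
At the subsolar point the surface absorbs S(1−A) and emits σT⁴ per unit area — no factor of 4, since only the local patch is in balance.
T = [561 × 0.95 / 5.67×10⁻⁸]^(1/4) = (9.40×10⁹)^(1/4) = 311 K.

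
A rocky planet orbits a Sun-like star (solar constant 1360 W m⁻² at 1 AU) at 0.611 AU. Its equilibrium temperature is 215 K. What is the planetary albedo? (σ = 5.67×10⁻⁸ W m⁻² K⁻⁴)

Flux at 0.611 AU: S = 1360/0.611² = 3640 W m⁻².
From T_eq⁴ = S(1−A)/(4σ): 1−A = 4σT_eq⁴/S.
1−A = 4 × 5.67×10⁻⁸ × (215)⁴ / 3640 = 0.133.

A ≈ 0.87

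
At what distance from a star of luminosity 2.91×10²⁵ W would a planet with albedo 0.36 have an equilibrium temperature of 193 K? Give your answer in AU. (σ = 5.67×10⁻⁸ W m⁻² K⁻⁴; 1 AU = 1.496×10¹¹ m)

From T_eq⁴ = L(1−A)/(16πσd²): d = √[L(1−A)/(16πσT_eq⁴)].
d = √[2.91×10²⁵ × 0.64 / (16π × 5.67×10⁻⁸ × (193)⁴)] = 6.86×10¹⁰ m = 0.459 AU.

d ≈ 0.459 AU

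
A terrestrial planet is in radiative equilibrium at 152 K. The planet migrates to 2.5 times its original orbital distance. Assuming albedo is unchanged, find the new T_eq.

T_eq ≈ 96.1 K

T_eq ∝ L^(1/4) · d^(−1/2).
T′ = 152 / 2.5^(1/2) = 96.1 K.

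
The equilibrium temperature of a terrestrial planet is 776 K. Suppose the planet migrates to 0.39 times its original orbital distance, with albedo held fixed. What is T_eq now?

T_eq ∝ L^(1/4) · d^(−1/2).
T′ = 776 / 0.39^(1/2) = 1240 K.

T_eq ≈ 1240 K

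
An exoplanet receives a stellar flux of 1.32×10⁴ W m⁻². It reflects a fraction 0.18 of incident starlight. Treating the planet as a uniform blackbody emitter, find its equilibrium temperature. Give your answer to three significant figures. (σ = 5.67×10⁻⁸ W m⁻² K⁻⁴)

T_eq ≈ 467 K

Energy balance: absorbed = emitted ⇒ πR²·S(1−A) = 4πR²·σT_eq⁴, so T_eq⁴ = S(1−A)/(4σ).
T_eq = [1.32×10⁴ × 0.82 / (4 × 5.67×10⁻⁸)]^(1/4) = (4.77×10¹⁰)^(1/4) = 467 K.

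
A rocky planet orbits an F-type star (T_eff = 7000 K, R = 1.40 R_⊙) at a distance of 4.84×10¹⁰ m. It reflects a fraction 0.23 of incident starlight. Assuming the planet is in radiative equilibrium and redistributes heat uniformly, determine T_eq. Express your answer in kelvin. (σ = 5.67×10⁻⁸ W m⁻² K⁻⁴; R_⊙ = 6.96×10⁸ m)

T_eq ≈ 658 K

R_⋆ = 1.40 × 6.96×10⁸ = 9.74×10⁸ m.
L = 4πR_⋆²σT_⋆⁴ = 4π(9.74×10⁸)² × 5.67×10⁻⁸ × (7000)⁴ = 1.62×10²⁷ W.
S = L/(4πd²) = 5.52×10⁴ W m⁻².
Energy balance: absorbed = emitted ⇒ πR²·S(1−A) = 4πR²·σT_eq⁴, so T_eq⁴ = S(1−A)/(4σ).
T_eq = [5.52×10⁴ × 0.77 / (4 × 5.67×10⁻⁸)]^(1/4) = (1.87×10¹¹)^(1/4) = 658 K.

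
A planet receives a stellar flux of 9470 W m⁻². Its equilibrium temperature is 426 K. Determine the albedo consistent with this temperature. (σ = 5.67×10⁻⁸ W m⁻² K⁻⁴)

From T_eq⁴ = S(1−A)/(4σ): 1−A = 4σT_eq⁴/S.
1−A = 4 × 5.67×10⁻⁸ × (426)⁴ / 9470 = 0.789.

A ≈ 0.21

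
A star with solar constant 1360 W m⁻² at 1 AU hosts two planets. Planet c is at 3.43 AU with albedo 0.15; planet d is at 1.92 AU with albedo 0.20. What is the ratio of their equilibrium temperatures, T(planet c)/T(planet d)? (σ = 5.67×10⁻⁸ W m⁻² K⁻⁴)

T₁/T₂ ≈ 0.760

T_eq = [S₀(1−A)/(4σd²)]^(1/4), so T ∝ (1−A)^(1/4) / √d.
T₁ = [1360×0.85/(4×5.67×10⁻⁸×3.43²)]^(1/4) = 144.27 K.
T₂ = [1360×0.80/(4×5.67×10⁻⁸×1.92²)]^(1/4) = 189.93 K.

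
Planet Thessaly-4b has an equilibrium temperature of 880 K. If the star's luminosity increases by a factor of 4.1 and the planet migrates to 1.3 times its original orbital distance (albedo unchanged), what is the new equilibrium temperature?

T_eq ≈ 1100 K

T_eq ∝ L^(1/4) · d^(−1/2).
T′ = 880 × 4.1^(1/4) / 1.3^(1/2) = 1100 K.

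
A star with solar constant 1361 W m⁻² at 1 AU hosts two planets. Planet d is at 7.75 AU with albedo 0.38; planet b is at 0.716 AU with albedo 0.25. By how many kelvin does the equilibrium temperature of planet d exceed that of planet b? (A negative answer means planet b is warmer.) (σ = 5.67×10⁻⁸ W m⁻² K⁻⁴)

ΔT ≈ -217.4 K

T_eq = [S₀(1−A)/(4σd²)]^(1/4), so T ∝ (1−A)^(1/4) / √d.
T₁ = [1361×0.62/(4×5.67×10⁻⁸×7.75²)]^(1/4) = 88.72 K.
T₂ = [1361×0.75/(4×5.67×10⁻⁸×0.716²)]^(1/4) = 306.10 K.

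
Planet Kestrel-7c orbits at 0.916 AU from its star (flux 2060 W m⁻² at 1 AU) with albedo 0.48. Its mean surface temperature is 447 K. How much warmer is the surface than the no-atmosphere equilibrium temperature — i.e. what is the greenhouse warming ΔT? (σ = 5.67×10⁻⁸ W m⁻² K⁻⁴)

S = 2060/0.916² = 2455 W m⁻².
T_eq = [S(1−A)/(4σ)]^(1/4) = [2455×0.52/(4×5.67×10⁻⁸)]^(1/4) = 273.9 K.
ΔT = T_surf − T_eq = 447 − 273.9.

ΔT ≈ 173.1 K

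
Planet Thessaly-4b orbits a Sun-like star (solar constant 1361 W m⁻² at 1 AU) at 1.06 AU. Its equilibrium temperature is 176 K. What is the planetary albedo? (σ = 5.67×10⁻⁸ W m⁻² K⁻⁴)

Flux at 1.06 AU: S = 1361/1.06² = 1210 W m⁻².
From T_eq⁴ = S(1−A)/(4σ): 1−A = 4σT_eq⁴/S.
1−A = 4 × 5.67×10⁻⁸ × (176)⁴ / 1210 = 0.180.

A ≈ 0.82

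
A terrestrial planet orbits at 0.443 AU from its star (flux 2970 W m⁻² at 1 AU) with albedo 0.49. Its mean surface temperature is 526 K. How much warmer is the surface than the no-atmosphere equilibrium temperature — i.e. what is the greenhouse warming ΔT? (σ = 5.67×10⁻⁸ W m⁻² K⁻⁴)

S = 2970/0.443² = 1.513×10⁴ W m⁻².
T_eq = [S(1−A)/(4σ)]^(1/4) = [1.513×10⁴×0.51/(4×5.67×10⁻⁸)]^(1/4) = 429.5 K.
ΔT = T_surf − T_eq = 526 − 429.5.

ΔT ≈ 96.5 K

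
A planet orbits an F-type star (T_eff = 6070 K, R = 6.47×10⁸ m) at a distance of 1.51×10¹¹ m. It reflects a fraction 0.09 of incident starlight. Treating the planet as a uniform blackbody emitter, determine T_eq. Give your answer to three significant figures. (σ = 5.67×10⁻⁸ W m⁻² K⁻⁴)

T_eq ≈ 274 K

L = 4πR_⋆²σT_⋆⁴ = 4π(6.47×10⁸)² × 5.67×10⁻⁸ × (6070)⁴ = 4.05×10²⁶ W.
S = L/(4πd²) = 1410 W m⁻².
Energy balance: absorbed = emitted ⇒ πR²·S(1−A) = 4πR²·σT_eq⁴, so T_eq⁴ = S(1−A)/(4σ).
T_eq = [1410 × 0.91 / (4 × 5.67×10⁻⁸)]^(1/4) = (5.67×10⁹)^(1/4) = 274 K.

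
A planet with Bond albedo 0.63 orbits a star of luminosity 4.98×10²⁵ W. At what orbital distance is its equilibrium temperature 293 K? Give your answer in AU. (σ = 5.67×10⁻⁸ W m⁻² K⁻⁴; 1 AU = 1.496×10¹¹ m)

From T_eq⁴ = L(1−A)/(16πσd²): d = √[L(1−A)/(16πσT_eq⁴)].
d = √[4.98×10²⁵ × 0.37 / (16π × 5.67×10⁻⁸ × (293)⁴)] = 2.96×10¹⁰ m = 0.198 AU.

d ≈ 0.198 AU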